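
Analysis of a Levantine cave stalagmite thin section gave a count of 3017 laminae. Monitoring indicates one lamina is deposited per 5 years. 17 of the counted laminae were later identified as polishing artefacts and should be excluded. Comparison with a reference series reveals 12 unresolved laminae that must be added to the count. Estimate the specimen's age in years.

15060 years

After corrections the count is 3017 − 17 + 12 = 3012 laminae.
Multiplying by 5 years per lamina: 3012 × 5 = 15060 years.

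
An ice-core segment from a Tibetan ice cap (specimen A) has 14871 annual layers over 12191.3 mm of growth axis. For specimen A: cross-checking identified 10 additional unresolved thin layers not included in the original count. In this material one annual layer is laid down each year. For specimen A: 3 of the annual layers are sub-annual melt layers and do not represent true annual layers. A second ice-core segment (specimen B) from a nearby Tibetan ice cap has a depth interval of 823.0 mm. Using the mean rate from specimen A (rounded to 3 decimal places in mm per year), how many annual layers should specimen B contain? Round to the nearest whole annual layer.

1005 annual layers

Specimen A: after corrections the count is 14871 − 3 + 10 = 14878 annual layers.
A: Extension rate ≈ 12191.3 / 14878 = 0.819 mm/yr.
For B, 823.0 / 0.819 = 1004.88 years ≈ 1005 annual layers.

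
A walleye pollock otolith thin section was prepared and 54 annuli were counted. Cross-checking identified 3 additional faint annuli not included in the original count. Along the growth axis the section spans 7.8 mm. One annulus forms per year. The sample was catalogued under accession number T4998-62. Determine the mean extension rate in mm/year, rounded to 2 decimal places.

0.14 mm/year

Correcting the raw count gives 54 + 3 = 57 true annuli.
7.8 mm over 57 years gives 7.8 / 57 ≈ 0.14 mm/year.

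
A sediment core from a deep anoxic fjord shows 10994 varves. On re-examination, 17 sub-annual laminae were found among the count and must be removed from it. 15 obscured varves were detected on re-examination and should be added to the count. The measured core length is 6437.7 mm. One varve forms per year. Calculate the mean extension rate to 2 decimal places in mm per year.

Correcting the raw count gives 10994 − 17 + 15 = 10992 true varves.
Mean rate = 6437.7 mm / 10992 years ≈ 0.59 mm per year.

0.59 mm per year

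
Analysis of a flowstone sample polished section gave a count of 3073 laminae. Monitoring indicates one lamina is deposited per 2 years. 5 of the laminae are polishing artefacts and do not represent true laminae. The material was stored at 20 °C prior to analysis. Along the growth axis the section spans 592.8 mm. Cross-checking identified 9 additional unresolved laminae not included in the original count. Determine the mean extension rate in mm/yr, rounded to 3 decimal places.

True lamina count = 3073 − 5 + 9 = 3077.
3077 laminae at 2 years each span 3077 × 2 = 6154 years.
592.8 mm over 6154 years gives 592.8 / 6154 ≈ 0.096 mm/yr.

0.096 mm/yr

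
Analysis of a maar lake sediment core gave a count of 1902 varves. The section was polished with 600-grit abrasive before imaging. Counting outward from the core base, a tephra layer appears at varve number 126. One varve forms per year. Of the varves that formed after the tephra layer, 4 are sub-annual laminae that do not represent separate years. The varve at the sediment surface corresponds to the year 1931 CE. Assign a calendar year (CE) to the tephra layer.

159 CE

1902 − 126 = 1776 varves lie beyond the tephra layer toward the sediment surface.
Excluding 4 false varves: 1776 − 4 = 1772.
The varve at the sediment surface is 1931 CE, so the tephra layer dates to 1931 − 1772 = 159 CE.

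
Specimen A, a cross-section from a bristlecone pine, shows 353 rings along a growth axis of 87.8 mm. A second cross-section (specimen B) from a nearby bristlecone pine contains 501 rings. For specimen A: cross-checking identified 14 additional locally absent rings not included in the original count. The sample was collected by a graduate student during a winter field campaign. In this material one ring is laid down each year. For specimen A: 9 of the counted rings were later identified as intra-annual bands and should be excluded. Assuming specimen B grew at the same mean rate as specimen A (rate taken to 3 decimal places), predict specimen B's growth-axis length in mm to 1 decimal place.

Specimen A: adjusted count: 353 − 9 + 14 = 358 rings.
A: 87.8 mm over 358 years gives 87.8 / 358 ≈ 0.245 mm/year.
B's length ≈ 0.245 × 501 = 122.7 mm.

122.7 mm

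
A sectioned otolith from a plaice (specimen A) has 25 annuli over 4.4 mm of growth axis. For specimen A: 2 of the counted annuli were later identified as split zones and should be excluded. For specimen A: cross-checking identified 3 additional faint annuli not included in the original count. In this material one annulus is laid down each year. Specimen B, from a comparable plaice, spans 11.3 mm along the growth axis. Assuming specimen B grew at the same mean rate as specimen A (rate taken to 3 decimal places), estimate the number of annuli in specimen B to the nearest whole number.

Specimen A: after corrections the count is 25 − 2 + 3 = 26 annuli.
A: Extension rate ≈ 4.4 / 26 = 0.169 mm/yr.
Specimen B: 11.3 mm / 0.169 mm per year = 66.86 years ≈ 67 annuli.

67 annuli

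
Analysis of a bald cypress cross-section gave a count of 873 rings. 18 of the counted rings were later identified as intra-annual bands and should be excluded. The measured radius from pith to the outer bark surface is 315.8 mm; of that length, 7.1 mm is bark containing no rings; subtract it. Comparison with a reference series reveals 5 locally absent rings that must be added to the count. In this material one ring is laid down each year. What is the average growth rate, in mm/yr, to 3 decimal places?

0.359 mm/yr

After corrections the count is 873 − 18 + 5 = 860 rings.
The growth record spans 315.8 − 7.1 = 308.7 mm.
308.7 mm over 860 years gives 308.7 / 860 ≈ 0.359 mm/yr.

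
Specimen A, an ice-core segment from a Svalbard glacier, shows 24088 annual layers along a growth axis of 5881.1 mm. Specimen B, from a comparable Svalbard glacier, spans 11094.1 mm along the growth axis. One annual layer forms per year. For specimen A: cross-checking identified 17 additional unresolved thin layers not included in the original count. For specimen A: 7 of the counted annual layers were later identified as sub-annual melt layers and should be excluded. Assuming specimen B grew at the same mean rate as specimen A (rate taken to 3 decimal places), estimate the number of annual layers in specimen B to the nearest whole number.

45468 annual layers

Specimen A: adjusted count: 24088 − 7 + 17 = 24098 annual layers.
A: Mean rate = 5881.1 mm / 24098 years ≈ 0.244 mm/year.
B spans 11094.1 / 0.244 = 45467.62 years ≈ 45468 annual layers.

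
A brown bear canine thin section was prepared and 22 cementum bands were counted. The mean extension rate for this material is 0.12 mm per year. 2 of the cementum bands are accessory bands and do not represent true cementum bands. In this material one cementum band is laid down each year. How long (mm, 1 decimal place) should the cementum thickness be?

Correcting the raw count gives 22 − 2 = 20 true cementum bands.
Predicted length = 0.12 mm/year × 20 years = 2.4 mm.

2.4 mm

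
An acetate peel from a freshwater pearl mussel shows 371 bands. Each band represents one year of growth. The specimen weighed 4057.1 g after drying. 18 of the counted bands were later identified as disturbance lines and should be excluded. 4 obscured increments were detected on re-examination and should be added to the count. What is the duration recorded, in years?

357 years

After corrections the count is 371 − 18 + 4 = 357 bands.
At one band per year, that is 357 years.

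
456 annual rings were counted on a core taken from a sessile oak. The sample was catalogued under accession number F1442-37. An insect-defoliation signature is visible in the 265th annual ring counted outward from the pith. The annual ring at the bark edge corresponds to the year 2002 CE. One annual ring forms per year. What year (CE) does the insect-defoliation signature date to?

1811 CE

Between annual ring 265 and the bark edge there are 456 − 265 = 191 annual rings.
2002 − 191 = 1811 CE.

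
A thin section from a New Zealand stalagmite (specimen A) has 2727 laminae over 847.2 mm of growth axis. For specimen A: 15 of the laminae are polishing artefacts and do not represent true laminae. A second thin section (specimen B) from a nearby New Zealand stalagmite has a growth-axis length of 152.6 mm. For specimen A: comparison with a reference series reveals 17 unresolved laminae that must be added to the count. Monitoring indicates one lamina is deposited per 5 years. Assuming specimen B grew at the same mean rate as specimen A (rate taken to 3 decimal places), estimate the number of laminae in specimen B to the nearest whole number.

492 laminae

Specimen A: correcting the raw count gives 2727 − 15 + 17 = 2729 true laminae.
Specimen A: multiplying by 5 years per lamina: 2729 × 5 = 13645 years.
A: Extension rate ≈ 847.2 / 13645 = 0.062 mm/yr.
Specimen B: 152.6 mm / 0.062 mm per year = 2461.29 years; at 5 years per lamina that is 2461.29 / 5 ≈ 492 laminae.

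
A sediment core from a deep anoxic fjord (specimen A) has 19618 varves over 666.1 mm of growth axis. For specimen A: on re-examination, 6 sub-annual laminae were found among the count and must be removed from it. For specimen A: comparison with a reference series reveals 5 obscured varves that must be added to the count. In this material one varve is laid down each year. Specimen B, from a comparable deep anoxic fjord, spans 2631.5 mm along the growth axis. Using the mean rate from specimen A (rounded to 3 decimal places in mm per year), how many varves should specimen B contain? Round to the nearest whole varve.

Specimen A: correcting the raw count gives 19618 − 6 + 5 = 19617 true varves.
A: Mean rate = 666.1 mm / 19617 years ≈ 0.034 mm/year.
Specimen B: 2631.5 mm / 0.034 mm per year = 77397.06 years ≈ 77397 varves.

77397 varves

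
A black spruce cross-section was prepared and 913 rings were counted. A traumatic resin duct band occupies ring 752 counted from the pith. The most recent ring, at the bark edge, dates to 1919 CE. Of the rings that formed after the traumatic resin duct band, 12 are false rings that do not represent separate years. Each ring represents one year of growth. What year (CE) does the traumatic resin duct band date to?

913 − 752 = 161 rings lie beyond the traumatic resin duct band toward the bark edge.
Removing the 12 false rings leaves 161 − 12 = 149 true rings beyond the traumatic resin duct band.
The ring at the bark edge is 1919 CE, so the traumatic resin duct band dates to 1919 − 149 = 1770 CE.

1770 CE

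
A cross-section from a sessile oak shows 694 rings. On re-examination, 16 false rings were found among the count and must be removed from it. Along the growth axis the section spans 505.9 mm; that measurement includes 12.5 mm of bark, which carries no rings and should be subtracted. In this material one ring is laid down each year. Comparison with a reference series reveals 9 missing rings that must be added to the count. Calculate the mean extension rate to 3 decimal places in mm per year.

True ring count = 694 − 16 + 9 = 687.
The growth record spans 505.9 − 12.5 = 493.4 mm.
493.4 mm over 687 years gives 493.4 / 687 ≈ 0.718 mm per year.

0.718 mm per year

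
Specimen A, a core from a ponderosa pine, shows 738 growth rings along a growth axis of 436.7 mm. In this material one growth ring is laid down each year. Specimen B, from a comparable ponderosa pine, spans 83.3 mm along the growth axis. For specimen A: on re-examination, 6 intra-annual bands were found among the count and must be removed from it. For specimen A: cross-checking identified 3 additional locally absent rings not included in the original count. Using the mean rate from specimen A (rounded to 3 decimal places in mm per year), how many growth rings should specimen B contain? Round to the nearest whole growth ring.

140 growth rings

Specimen A: after corrections the count is 738 − 6 + 3 = 735 growth rings.
A: Extension rate ≈ 436.7 / 735 = 0.594 mm per year.
For B, 83.3 / 0.594 = 140.24 years ≈ 140 growth rings.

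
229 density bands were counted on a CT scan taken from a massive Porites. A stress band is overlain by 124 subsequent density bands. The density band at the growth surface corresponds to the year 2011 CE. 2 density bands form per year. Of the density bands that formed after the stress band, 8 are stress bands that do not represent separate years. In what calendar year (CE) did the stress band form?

1953 CE

124 density bands post-date the stress band.
Excluding 8 false density bands: 124 − 8 = 116.
Dividing by 2 density bands per year: 116 / 2 = 58 years.
2011 − 58 = 1953 CE.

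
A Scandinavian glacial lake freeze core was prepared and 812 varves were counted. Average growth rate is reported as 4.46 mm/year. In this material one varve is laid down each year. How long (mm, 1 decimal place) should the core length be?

The record spans 812 years at 4.46 mm per year.
812 years at 4.46 mm/year gives 4.46 × 812 = 3621.5 mm.

3621.5 mm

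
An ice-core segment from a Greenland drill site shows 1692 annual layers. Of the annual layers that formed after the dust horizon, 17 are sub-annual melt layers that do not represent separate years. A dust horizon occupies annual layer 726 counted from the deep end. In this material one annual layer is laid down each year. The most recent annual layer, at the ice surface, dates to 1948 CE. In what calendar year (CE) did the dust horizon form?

999 CE

The dust horizon sits at annual layer 726 from the deep end, so 1692 − 726 = 966 annual layers formed after it.
Excluding 17 false annual layers: 966 − 17 = 949.
1948 − 949 = 999 CE.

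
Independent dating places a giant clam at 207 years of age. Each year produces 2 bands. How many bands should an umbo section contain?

414 bands

With 2 bands per year, 207 years would produce 207 × 2 = 414 bands.
So 414 bands should be present.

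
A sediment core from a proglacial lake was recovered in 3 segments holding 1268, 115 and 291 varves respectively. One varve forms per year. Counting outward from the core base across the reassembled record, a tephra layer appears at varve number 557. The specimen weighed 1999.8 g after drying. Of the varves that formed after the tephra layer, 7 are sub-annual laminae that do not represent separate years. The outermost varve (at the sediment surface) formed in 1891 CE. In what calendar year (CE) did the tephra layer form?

781 CE

Total varves = 1268 + 115 + 291 = 1674.
The tephra layer sits at varve 557 from the core base, so 1674 − 557 = 1117 varves formed after it.
1117 − 7 false = 1110 true varves after the tephra layer.
The varve at the sediment surface is 1891 CE, so the tephra layer dates to 1891 − 1110 = 781 CE.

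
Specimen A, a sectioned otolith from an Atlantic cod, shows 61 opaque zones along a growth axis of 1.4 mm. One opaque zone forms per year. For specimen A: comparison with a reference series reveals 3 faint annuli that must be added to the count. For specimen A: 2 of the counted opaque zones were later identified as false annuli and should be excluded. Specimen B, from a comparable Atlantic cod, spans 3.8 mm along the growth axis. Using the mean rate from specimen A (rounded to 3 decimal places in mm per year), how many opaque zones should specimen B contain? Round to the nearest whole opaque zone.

165 opaque zones

Specimen A: adjusted count: 61 − 2 + 3 = 62 opaque zones.
A: 1.4 mm over 62 years gives 1.4 / 62 ≈ 0.023 mm/year.
B spans 3.8 / 0.023 = 165.22 years ≈ 165 opaque zones.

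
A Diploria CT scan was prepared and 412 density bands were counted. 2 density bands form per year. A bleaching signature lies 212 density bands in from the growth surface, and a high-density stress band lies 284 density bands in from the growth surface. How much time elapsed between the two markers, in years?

284 − 212 = 72 density bands lie between the two events.
With 2 density bands per year, 72 / 2 = 36 years.

36 yr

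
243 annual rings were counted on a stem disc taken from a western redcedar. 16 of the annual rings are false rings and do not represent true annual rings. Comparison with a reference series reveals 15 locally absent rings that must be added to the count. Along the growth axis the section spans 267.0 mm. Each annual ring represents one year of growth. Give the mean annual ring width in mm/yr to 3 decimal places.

1.103 mm/yr

True annual ring count = 243 − 16 + 15 = 242.
267.0 mm over 242 years gives 267.0 / 242 ≈ 1.103 mm/yr.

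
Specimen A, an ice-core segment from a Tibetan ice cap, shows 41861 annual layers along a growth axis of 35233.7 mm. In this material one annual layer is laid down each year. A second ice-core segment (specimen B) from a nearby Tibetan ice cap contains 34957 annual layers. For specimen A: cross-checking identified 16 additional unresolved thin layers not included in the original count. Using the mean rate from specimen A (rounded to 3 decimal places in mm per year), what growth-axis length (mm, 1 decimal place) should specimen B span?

29398.8 mm

Specimen A: correcting the raw count gives 41861 + 16 = 41877 true annual layers.
A: 35233.7 mm over 41877 years gives 35233.7 / 41877 ≈ 0.841 mm per year.
Length of B = 0.841 × 34957 = 29398.8 mm.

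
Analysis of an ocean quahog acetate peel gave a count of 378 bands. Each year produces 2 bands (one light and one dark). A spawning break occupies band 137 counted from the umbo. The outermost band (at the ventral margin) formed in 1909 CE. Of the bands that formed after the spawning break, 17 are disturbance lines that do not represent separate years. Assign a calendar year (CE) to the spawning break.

The spawning break sits at band 137 from the umbo, so 378 − 137 = 241 bands formed after it.
241 − 17 false = 224 true bands after the spawning break.
224 bands at 2 per year is 224 / 2 = 112 years.
1909 − 112 = 1797 CE.

1797 CE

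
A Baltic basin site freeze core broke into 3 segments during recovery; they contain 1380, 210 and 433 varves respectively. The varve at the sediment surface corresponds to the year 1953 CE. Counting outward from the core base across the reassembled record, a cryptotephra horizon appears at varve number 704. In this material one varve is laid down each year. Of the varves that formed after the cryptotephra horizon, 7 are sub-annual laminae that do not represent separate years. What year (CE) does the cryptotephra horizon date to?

Total varves = 1380 + 210 + 433 = 2023.
The cryptotephra horizon sits at varve 704 from the core base, so 2023 − 704 = 1319 varves formed after it.
1319 − 7 false = 1312 true varves after the cryptotephra horizon.
1953 − 1312 = 641 CE.

641 CE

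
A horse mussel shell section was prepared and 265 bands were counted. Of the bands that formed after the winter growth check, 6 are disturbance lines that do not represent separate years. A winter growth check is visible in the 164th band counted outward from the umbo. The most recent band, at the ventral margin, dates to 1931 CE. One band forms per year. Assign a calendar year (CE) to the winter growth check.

The winter growth check sits at band 164 from the umbo, so 265 − 164 = 101 bands formed after it.
101 − 6 false = 95 true bands after the winter growth check.
Counting back 95 years from 1931 CE places the winter growth check in 1931 − 95 = 1836 CE.

1836 CE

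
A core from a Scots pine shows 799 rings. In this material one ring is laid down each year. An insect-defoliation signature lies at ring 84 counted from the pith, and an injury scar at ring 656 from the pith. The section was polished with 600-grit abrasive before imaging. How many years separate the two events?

572 years

The two markers are separated by 656 − 84 = 572 rings.
At one ring per year, 572 years elapsed between them.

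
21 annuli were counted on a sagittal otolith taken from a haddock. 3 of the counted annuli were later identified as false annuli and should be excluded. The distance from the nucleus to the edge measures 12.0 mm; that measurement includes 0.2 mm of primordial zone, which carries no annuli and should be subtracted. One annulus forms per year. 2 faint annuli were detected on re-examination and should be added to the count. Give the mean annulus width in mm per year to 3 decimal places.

0.590 mm per year

Adjusted count: 21 − 3 + 2 = 20 annuli.
Removing the 0.2 mm offcut leaves 12.0 − 0.2 = 11.8 mm.
Extension rate ≈ 11.8 / 20 = 0.590 mm per year.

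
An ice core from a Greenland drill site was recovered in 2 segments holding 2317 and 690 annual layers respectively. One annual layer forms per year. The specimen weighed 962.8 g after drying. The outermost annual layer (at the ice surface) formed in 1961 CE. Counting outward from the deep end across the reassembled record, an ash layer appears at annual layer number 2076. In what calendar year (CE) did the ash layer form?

Total annual layers = 2317 + 690 = 3007.
3007 − 2076 = 931 annual layers lie beyond the ash layer toward the ice surface.
The annual layer at the ice surface is 1961 CE, so the ash layer dates to 1961 − 931 = 1030 CE.

1030 CE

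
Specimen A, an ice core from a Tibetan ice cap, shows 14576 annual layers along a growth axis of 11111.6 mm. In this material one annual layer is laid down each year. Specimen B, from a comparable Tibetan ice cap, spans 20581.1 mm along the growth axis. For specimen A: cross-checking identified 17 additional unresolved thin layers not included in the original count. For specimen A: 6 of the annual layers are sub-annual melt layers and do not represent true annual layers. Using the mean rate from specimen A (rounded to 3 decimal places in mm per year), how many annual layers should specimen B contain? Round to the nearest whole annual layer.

Specimen A: correcting the raw count gives 14576 − 6 + 17 = 14587 true annual layers.
A: Mean rate = 11111.6 mm / 14587 years ≈ 0.762 mm per year.
For B, 20581.1 / 0.762 = 27009.32 years ≈ 27009 annual layers.

27009 annual layers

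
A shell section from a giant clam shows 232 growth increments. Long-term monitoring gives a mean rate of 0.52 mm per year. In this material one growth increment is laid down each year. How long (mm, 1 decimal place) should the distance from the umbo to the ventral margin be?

The record spans 232 years at 0.52 mm per year.
Length ≈ 0.52 × 232 = 120.6 mm.

120.6 mm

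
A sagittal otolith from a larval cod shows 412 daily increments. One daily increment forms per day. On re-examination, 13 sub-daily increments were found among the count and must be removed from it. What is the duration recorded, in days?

399 d

Adjusted count: 412 − 13 = 399 daily increments.
One daily increment per day makes the duration 399 days.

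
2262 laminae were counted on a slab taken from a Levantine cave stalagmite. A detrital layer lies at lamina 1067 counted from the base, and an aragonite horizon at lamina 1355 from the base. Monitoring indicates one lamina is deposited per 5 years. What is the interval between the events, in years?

1440 yr

The two markers are separated by 1355 − 1067 = 288 laminae.
288 laminae at 5 years each span 288 × 5 = 1440 years.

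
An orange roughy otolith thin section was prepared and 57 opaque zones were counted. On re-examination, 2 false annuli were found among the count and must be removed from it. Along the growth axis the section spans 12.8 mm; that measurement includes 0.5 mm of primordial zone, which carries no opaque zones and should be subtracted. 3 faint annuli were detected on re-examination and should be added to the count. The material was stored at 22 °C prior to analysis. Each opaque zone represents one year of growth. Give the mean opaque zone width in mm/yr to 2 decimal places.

After corrections the count is 57 − 2 + 3 = 58 opaque zones.
The growth record spans 12.8 − 0.5 = 12.3 mm.
Mean rate = 12.3 mm / 58 years ≈ 0.21 mm/yr.

0.21 mm/yr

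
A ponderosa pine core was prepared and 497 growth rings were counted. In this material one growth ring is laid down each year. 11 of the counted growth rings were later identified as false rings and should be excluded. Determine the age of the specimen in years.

True growth ring count = 497 − 11 = 486.
One growth ring per year makes the duration 486 years.

486 years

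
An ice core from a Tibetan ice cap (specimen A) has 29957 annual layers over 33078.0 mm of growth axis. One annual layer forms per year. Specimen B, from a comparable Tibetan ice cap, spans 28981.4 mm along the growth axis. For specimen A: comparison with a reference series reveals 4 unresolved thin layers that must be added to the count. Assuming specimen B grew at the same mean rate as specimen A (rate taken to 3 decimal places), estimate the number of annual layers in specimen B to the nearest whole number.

Specimen A: true annual layer count = 29957 + 4 = 29961.
A: Extension rate ≈ 33078.0 / 29961 = 1.104 mm/yr.
Specimen B: 28981.4 mm / 1.104 mm per year = 26251.27 years ≈ 26251 annual layers.

26251 annual layers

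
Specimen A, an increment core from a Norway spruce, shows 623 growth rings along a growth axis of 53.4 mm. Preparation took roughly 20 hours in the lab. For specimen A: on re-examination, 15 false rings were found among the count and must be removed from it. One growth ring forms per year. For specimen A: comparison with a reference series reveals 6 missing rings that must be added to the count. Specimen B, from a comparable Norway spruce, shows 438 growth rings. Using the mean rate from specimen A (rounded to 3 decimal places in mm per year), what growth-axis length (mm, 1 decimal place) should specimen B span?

38.1 mm

Specimen A: correcting the raw count gives 623 − 15 + 6 = 614 true growth rings.
A: 53.4 mm over 614 years gives 53.4 / 614 ≈ 0.087 mm/yr.
B's length ≈ 0.087 × 438 = 38.1 mm.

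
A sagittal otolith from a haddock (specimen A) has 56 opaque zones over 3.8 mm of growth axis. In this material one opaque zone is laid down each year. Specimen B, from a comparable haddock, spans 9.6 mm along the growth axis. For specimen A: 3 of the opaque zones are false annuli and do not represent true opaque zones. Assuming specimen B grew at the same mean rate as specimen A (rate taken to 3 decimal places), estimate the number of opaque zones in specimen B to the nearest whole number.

133 opaque zones

Specimen A: after corrections the count is 56 − 3 = 53 opaque zones.
A: Extension rate ≈ 3.8 / 53 = 0.072 mm/year.
Specimen B: 9.6 mm / 0.072 mm per year = 133.33 years ≈ 133 opaque zones.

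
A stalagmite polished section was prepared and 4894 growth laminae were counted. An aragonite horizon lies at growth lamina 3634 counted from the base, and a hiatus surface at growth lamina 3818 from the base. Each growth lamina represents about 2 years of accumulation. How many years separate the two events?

368 years

The two markers are separated by 3818 − 3634 = 184 growth laminae.
184 growth laminae at 2 years each span 184 × 2 = 368 years.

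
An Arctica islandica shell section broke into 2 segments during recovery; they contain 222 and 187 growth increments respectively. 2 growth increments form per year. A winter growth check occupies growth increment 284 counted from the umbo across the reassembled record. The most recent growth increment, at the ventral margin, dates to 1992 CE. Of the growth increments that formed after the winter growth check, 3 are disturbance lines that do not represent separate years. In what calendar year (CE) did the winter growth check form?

Total growth increments = 222 + 187 = 409.
Between growth increment 284 and the ventral margin there are 409 − 284 = 125 growth increments.
Excluding 3 false growth increments: 125 − 3 = 122.
122 growth increments at 2 per year is 122 / 2 = 61 years.
Counting back 61 years from 1992 CE places the winter growth check in 1992 − 61 = 1931 CE.

1931 CE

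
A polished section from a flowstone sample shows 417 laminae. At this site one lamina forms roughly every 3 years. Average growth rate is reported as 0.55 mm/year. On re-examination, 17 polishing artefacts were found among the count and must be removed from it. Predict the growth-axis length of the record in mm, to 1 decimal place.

True lamina count = 417 − 17 = 400.
400 laminae at 3 years each span 400 × 3 = 1200 years.
Predicted length = 0.55 mm/year × 1200 years = 660.0 mm.

660.0 mm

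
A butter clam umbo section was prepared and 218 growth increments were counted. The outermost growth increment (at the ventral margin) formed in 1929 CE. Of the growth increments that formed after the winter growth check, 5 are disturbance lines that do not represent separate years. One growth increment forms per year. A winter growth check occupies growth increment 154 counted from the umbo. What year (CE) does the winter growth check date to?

1870 CE

Between growth increment 154 and the ventral margin there are 218 − 154 = 64 growth increments.
64 − 5 false = 59 true growth increments after the winter growth check.
Counting back 59 years from 1929 CE places the winter growth check in 1929 − 59 = 1870 CE.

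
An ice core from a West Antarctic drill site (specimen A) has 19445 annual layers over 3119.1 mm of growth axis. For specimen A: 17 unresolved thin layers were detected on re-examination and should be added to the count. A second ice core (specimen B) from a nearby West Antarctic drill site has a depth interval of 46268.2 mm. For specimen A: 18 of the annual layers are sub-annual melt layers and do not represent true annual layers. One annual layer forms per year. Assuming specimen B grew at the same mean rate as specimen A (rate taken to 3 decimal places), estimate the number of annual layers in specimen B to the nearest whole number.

289176 annual layers

Specimen A: adjusted count: 19445 − 18 + 17 = 19444 annual layers.
A: 3119.1 mm over 19444 years gives 3119.1 / 19444 ≈ 0.160 mm/yr.
Specimen B: 46268.2 mm / 0.160 mm per year = 289176.25 years ≈ 289176 annual layers.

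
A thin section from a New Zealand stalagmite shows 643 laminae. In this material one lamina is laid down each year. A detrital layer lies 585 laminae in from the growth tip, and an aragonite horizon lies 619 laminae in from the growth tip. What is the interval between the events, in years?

34 yr

The two markers are separated by 619 − 585 = 34 laminae.
At one lamina per year, 34 years elapsed between them.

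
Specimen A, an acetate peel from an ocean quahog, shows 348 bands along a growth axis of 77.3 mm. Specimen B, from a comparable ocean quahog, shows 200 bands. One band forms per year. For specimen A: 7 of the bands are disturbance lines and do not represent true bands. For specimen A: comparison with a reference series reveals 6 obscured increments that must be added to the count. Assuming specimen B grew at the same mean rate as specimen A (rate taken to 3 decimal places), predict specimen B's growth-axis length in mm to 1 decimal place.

Specimen A: after corrections the count is 348 − 7 + 6 = 347 bands.
A: 77.3 mm over 347 years gives 77.3 / 347 ≈ 0.223 mm per year.
B's length ≈ 0.223 × 200 = 44.6 mm.

44.6 mm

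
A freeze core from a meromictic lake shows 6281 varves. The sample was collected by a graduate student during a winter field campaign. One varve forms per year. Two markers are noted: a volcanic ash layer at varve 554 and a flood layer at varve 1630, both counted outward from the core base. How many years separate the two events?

1076 yr

Separation: 1630 − 554 = 1076 varves.
That is 1076 years at one varve per year.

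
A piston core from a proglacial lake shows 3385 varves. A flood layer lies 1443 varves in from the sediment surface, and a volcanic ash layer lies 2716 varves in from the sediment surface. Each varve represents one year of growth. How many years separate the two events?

1273 years

2716 − 1443 = 1273 varves lie between the two events.
One varve per year makes the interval 1273 years.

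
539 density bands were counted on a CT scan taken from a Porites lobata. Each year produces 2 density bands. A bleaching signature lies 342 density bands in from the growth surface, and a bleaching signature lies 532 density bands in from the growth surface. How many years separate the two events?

95 years

Separation: 532 − 342 = 190 density bands.
190 density bands at 2 per year is 190 / 2 = 95 years.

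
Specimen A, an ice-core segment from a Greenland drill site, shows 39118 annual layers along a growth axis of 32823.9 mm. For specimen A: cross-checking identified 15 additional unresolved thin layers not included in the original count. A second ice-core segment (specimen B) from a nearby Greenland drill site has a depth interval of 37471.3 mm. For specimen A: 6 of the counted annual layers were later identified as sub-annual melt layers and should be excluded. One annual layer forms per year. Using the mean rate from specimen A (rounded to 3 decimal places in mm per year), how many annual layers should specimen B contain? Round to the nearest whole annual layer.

Specimen A: correcting the raw count gives 39118 − 6 + 15 = 39127 true annual layers.
A: Mean rate = 32823.9 mm / 39127 years ≈ 0.839 mm per year.
For B, 37471.3 / 0.839 = 44661.86 years ≈ 44662 annual layers.

44662 annual layers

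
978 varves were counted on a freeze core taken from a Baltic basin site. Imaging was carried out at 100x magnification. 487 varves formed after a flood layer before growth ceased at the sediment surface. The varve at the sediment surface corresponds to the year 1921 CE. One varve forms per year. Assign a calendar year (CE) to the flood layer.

487 varves formed after the flood layer.
Counting back 487 years from 1921 CE places the flood layer in 1921 − 487 = 1434 CE.

1434 CE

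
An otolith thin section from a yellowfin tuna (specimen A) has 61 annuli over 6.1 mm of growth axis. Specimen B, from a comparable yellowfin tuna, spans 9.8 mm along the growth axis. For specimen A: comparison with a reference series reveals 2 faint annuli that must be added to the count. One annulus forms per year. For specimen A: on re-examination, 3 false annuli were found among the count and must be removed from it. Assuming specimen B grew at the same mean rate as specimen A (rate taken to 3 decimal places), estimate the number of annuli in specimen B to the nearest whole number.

96 annuli

Specimen A: after corrections the count is 61 − 3 + 2 = 60 annuli.
A: Mean rate = 6.1 mm / 60 years ≈ 0.102 mm per year.
B spans 9.8 / 0.102 = 96.08 years ≈ 96 annuli.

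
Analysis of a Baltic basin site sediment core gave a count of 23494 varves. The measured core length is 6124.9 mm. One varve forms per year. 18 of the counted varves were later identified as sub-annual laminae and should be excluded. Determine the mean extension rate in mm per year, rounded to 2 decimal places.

After corrections the count is 23494 − 18 = 23476 varves.
Mean rate = 6124.9 mm / 23476 years ≈ 0.26 mm per year.

0.26 mm per year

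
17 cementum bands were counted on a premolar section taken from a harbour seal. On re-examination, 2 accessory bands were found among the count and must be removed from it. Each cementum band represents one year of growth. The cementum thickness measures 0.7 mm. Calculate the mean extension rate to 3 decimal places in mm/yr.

0.047 mm/yr

True cementum band count = 17 − 2 = 15.
0.7 mm over 15 years gives 0.7 / 15 ≈ 0.047 mm/yr.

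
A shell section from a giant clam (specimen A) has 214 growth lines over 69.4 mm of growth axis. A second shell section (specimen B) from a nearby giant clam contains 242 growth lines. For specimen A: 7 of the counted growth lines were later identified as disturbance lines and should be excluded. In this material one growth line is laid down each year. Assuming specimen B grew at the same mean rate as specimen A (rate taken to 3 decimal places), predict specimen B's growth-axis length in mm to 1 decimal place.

Specimen A: after corrections the count is 214 − 7 = 207 growth lines.
A: Extension rate ≈ 69.4 / 207 = 0.335 mm per year.
Length of B = 0.335 × 242 = 81.1 mm.

81.1 mm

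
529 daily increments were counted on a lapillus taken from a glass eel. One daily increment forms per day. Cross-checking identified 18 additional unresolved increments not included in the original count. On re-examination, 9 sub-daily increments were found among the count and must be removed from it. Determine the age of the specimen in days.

After corrections the count is 529 − 9 + 18 = 538 daily increments.
At one daily increment per day, that is 538 days.

538 d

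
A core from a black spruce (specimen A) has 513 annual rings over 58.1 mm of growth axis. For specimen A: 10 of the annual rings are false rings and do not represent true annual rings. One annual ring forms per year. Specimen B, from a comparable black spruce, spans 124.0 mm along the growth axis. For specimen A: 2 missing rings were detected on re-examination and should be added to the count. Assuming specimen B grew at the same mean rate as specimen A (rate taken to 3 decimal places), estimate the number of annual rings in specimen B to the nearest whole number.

Specimen A: adjusted count: 513 − 10 + 2 = 505 annual rings.
A: Extension rate ≈ 58.1 / 505 = 0.115 mm/year.
Specimen B: 124.0 mm / 0.115 mm per year = 1078.26 years ≈ 1078 annual rings.

1078 annual rings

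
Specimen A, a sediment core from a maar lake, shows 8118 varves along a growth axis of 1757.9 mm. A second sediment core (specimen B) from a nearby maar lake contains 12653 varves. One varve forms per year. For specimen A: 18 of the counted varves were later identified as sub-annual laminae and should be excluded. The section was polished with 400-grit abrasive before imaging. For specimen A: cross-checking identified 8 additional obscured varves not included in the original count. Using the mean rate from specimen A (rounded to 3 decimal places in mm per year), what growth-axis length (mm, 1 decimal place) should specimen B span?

Specimen A: adjusted count: 8118 − 18 + 8 = 8108 varves.
A: Mean rate = 1757.9 mm / 8108 years ≈ 0.217 mm/yr.
B's length ≈ 0.217 × 12653 = 2745.7 mm.

2745.7 mm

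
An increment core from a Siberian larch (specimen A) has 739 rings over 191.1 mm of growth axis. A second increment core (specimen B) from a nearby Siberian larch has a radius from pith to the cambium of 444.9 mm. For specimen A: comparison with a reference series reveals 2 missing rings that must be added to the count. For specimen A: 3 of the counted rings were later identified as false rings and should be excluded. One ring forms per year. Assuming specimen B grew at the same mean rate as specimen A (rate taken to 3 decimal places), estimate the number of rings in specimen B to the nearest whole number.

Specimen A: after corrections the count is 739 − 3 + 2 = 738 rings.
A: 191.1 mm over 738 years gives 191.1 / 738 ≈ 0.259 mm/yr.
For B, 444.9 / 0.259 = 1717.76 years ≈ 1718 rings.

1718 rings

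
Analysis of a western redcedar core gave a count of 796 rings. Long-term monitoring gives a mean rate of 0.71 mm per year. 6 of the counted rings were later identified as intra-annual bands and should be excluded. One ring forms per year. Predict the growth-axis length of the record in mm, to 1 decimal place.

Correcting the raw count gives 796 − 6 = 790 true rings.
790 years at 0.71 mm/year gives 0.71 × 790 = 560.9 mm.

560.9 mm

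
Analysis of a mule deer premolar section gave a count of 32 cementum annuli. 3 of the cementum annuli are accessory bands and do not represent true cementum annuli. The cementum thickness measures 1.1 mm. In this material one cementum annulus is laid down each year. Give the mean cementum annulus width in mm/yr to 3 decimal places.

Adjusted count: 32 − 3 = 29 cementum annuli.
Mean rate = 1.1 mm / 29 years ≈ 0.038 mm/yr.

0.038 mm/yr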